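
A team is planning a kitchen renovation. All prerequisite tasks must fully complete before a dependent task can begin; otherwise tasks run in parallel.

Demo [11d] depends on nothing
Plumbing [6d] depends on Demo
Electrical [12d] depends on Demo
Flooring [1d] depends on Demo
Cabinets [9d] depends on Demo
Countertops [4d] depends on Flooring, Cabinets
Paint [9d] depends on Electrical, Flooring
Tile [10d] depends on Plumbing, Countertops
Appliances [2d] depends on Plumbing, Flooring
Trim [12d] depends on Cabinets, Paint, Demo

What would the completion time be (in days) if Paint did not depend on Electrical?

With the dependency in place, Demo→Electrical→Paint→Trim = 11+12+9+12 = 44 sets the finish at 44 days.
Without Electrical→Paint, Paint's earliest start moves from 23 to 12.
The longest chain is now Demo→Cabinets→Countertops→Tile = 11+9+4+10 = 34, so the project takes 34 days.

34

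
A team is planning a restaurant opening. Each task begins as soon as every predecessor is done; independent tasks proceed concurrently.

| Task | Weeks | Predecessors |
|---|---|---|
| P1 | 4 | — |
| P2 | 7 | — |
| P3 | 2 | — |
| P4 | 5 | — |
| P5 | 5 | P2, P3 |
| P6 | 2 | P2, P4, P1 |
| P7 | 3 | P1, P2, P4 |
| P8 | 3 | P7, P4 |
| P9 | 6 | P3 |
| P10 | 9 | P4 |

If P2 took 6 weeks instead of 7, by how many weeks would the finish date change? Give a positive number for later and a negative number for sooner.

0

As given, the longest chain is P4→P10 = 5+9 = 14, so the finish is 14 weeks.
P2 has 1 week of float (longest path through it is 13).
No other chain overtakes it, so the finish is 14 weeks.
Change in finish: 14 − 14 = +0 weeks.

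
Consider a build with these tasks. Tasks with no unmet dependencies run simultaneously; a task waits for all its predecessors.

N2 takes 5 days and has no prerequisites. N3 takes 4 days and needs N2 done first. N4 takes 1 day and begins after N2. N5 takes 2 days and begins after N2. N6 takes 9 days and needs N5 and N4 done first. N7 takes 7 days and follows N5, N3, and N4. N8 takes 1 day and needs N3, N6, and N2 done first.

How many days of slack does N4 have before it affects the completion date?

1

Critical path: N2→N5→N6→N8 = 5+2+9+1 = 17, so the finish is 17 days.
Longest path through N4: 16 days (earliest finish 6, latest finish 7).
So N4 can slip 7 − 6 = 1 day.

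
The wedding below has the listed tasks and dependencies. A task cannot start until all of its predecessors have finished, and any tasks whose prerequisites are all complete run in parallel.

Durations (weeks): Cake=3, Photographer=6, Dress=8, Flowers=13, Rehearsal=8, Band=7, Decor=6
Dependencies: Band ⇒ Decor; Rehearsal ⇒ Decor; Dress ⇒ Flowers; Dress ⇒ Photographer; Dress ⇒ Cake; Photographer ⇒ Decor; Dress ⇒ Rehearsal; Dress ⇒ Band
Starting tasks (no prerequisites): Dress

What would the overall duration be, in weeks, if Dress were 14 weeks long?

28

Baseline: Dress→Rehearsal→Decor = 8+8+6 = 22 → 22 weeks.
Dress is on the critical path; changing it to 14 makes that path 28 weeks.
That remains the longest chain; total 28 weeks.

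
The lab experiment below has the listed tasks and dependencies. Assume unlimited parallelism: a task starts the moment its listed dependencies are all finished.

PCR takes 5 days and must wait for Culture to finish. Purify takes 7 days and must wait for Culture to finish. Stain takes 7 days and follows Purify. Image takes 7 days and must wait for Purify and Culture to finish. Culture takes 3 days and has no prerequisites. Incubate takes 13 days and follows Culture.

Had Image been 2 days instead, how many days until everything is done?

17

Critical path before the change: Culture→Purify→Image = 3+7+7 = 17 giving 17 days.
Image is on the critical path; changing it to 2 makes that path 12 days.
Now Culture→Purify→Stain = 3+7+7 = 17 is longest, so the finish becomes 17 days.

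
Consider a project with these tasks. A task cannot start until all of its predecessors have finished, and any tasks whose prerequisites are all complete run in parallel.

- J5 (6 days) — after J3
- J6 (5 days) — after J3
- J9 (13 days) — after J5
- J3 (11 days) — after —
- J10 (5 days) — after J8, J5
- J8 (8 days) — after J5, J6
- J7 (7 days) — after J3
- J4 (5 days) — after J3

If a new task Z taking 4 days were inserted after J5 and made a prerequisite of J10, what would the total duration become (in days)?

30

Originally the plan takes 30 days.
With Z inserted, J10 now waits for max(J8, J5, Z).
New critical path: J3→J5→J8→J10 = 11+6+8+5 = 30 ⇒ 30 days.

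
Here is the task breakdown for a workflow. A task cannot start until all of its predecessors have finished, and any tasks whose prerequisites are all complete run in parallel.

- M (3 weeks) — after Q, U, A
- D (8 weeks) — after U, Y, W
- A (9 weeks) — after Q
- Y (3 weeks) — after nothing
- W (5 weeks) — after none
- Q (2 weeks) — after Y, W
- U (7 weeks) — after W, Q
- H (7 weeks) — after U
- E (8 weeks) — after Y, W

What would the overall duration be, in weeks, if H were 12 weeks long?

26

Actual critical path: W→Q→U→D = 5+2+7+8 = 22 ⇒ 22 weeks.
The longest path through H is only 21 weeks, so H has float 1.
The binding chain switches to W→Q→U→H = 5+2+7+12 = 26; finish 26 weeks.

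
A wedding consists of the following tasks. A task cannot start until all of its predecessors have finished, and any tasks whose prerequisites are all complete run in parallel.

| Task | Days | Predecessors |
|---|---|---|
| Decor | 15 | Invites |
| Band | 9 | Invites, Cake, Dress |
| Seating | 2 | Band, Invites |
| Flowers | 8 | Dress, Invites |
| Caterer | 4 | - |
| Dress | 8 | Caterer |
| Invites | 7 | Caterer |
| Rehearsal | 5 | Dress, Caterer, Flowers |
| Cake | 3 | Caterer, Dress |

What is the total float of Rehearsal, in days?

1

Caterer→Invites→Decor = 4+7+15 = 26 sets the makespan at 26 days.
Rehearsal finishes as early as 25 and must finish by 26.
Slack of Rehearsal = 21 − 20 = 1 day.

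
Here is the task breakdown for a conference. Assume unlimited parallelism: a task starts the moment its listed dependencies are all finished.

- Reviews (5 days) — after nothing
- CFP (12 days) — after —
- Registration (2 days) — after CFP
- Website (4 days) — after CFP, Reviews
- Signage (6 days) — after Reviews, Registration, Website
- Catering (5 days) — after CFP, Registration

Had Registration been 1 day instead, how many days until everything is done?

Baseline: CFP→Website→Signage = 12+4+6 = 22 → 22 days.
Registration has 2 days of float (longest path through it is 20).
The critical path is still CFP→Website→Signage; finish is now 22 days.

22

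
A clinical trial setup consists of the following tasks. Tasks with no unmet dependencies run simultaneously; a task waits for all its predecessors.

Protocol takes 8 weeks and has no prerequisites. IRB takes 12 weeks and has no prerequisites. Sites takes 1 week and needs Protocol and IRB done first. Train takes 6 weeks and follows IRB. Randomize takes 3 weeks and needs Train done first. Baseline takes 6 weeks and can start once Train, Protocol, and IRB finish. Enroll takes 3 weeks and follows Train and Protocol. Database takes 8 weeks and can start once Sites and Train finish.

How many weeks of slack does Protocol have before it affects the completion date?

9

IRB→Train→Database = 12+6+8 = 26 sets the makespan at 26 weeks.
Longest path through Protocol: 17 weeks (earliest finish 8, latest finish 17).
Slack of Protocol = 9 − 0 = 9 weeks.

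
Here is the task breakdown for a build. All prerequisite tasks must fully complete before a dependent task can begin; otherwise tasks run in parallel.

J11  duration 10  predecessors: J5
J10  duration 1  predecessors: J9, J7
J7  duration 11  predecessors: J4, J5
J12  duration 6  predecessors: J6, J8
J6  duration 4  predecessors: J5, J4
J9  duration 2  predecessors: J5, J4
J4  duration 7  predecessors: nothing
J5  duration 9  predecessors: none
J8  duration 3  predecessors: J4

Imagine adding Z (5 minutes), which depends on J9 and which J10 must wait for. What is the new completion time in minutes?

Originally the build takes 21 minutes.
With Z inserted, J10 now waits for max(J9, J7, Z).
New critical path: J5→J7→J10 = 9+11+1 = 21 ⇒ 21 minutes.

21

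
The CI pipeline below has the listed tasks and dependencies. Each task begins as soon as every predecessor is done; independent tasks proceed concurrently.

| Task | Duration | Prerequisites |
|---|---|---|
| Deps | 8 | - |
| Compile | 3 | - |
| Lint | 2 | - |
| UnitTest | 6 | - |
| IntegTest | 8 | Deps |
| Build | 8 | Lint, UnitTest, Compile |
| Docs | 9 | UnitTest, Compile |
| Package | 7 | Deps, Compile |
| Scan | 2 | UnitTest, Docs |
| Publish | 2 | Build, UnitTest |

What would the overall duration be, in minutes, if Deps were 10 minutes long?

As given, the longest chain is UnitTest→Docs→Scan = 6+9+2 = 17, so the finish is 17 minutes.
The longest path through Deps is only 16 minutes, so Deps has float 1.
New critical path: Deps→IntegTest = 10+8 = 18 ⇒ 18 minutes.

18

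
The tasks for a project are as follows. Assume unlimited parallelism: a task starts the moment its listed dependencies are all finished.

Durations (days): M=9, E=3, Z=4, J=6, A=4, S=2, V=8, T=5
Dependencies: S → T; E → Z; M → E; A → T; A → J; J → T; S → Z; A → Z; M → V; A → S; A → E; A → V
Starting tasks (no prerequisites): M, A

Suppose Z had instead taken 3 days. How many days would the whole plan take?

Critical path before the change: M→V = 9+8 = 17 giving 17 days.
The longest path through Z is only 16 days, so Z has float 1.
The critical path is still M→V; finish is now 17 days.

17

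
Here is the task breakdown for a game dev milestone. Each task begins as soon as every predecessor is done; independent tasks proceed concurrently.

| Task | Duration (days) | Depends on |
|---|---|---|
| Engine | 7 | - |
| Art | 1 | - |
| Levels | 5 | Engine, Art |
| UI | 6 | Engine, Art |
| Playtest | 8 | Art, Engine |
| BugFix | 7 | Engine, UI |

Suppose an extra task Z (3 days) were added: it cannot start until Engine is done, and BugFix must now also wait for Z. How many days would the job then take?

Originally the job takes 20 days.
With Z inserted, BugFix now waits for max(Engine, UI, Z).
New critical path: Engine→UI→BugFix = 7+6+7 = 20 ⇒ 20 days.

20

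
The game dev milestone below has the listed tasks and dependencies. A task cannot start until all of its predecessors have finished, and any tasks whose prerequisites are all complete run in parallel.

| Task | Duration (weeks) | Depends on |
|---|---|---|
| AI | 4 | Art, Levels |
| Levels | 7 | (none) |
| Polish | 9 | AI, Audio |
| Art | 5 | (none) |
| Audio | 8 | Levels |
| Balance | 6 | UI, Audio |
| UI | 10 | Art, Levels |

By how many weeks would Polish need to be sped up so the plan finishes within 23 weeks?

1

Current finish: 24 weeks; target: 23.
Polish is on every critical path, so each week cut from Polish cuts the finish by one (this holds down to a finish of 23).
Need 24 − 23 = 1 week off Polish → Polish becomes 8 weeks, finish becomes 23.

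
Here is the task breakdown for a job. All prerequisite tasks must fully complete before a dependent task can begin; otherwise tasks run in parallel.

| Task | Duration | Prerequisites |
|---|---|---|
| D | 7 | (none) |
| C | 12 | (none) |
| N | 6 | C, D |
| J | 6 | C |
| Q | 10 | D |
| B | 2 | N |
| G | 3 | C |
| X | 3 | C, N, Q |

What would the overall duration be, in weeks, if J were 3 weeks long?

21

Critical path before the change: C→N→X = 12+6+3 = 21 giving 21 weeks.
J has 3 weeks of float (longest path through it is 18).
The critical path is still C→N→X; finish is now 21 weeks.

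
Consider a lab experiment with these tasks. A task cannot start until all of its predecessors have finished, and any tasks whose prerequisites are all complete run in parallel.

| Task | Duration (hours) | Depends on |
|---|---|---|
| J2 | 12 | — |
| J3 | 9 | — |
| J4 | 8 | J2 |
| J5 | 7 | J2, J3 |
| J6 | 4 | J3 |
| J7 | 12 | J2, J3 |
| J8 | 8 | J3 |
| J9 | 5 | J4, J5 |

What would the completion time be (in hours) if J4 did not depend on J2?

With the dependency in place, J2→J4→J9 = 12+8+5 = 25 sets the finish at 25 hours.
Without J2→J4, J4's earliest start moves from 12 to 0.
New critical path: J2→J5→J9 = 12+7+5 = 24 ⇒ 24 hours.

24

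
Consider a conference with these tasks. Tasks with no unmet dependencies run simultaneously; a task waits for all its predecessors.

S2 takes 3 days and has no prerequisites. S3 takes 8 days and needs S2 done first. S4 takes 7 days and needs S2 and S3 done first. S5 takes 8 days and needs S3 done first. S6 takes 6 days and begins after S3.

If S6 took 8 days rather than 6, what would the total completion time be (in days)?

19

Critical path before the change: S2→S3→S5 = 3+8+8 = 19 giving 19 days.
S6 has 2 days of float (longest path through it is 17).
No other chain overtakes it, so the finish is 19 days.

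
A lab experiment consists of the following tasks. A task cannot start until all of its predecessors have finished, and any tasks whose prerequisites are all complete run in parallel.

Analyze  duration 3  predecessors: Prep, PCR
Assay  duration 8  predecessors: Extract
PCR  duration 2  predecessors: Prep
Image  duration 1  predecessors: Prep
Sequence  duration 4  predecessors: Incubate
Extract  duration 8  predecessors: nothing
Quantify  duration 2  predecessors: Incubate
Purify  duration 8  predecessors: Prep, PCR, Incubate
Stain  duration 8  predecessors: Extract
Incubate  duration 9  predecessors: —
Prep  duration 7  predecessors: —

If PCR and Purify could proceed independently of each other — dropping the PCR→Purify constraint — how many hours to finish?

Original critical path: Prep→PCR→Purify = 7+2+8 = 17 ⇒ 17 hours.
Dropping PCR→Purify doesn't change Purify's earliest start (9); another predecessor still binds.
After: Incubate→Purify = 9+8 = 17 → 17 hours.

17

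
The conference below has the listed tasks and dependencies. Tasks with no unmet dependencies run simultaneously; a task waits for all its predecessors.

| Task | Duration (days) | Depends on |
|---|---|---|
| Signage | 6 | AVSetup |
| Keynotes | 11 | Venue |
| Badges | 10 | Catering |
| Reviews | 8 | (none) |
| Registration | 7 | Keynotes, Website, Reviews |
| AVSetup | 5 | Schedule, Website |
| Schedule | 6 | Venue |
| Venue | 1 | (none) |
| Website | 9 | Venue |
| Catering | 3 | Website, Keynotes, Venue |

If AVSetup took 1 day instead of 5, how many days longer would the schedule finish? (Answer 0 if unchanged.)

As given, the longest chain is Venue→Keynotes→Catering→Badges = 1+11+3+10 = 25, so the finish is 25 days.
AVSetup has 4 days of float (longest path through it is 21).
The critical path is still Venue→Keynotes→Catering→Badges; finish is now 25 days.
Change in finish: 25 − 25 = +0 days.

0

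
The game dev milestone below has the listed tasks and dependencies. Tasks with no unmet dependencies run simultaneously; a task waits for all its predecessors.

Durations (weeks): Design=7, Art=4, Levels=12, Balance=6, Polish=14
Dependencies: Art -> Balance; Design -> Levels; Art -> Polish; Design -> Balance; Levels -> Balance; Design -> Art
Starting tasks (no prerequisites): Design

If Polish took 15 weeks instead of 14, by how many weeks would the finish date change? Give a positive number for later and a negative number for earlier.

The binding path is Design→Art→Polish = 7+4+14 = 25; finish at 25 weeks.
Polish is on the critical path; changing it to 15 makes that path 26 weeks.
That remains the longest chain; total 26 weeks.
Change in finish: 26 − 25 = +1 weeks.

1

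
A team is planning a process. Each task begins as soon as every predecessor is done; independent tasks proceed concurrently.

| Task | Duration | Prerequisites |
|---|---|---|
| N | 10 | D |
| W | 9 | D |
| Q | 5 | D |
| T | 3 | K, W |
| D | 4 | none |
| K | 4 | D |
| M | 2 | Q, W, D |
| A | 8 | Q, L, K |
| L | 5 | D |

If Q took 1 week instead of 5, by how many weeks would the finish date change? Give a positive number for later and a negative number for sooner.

0

Baseline: D→Q→A = 4+5+8 = 17 → 17 weeks.
Q lies on that path, so at 1 week the path becomes 13 weeks.
New critical path: D→L→A = 4+5+8 = 17 ⇒ 17 weeks.
Change in finish: 17 − 17 = +0 weeks.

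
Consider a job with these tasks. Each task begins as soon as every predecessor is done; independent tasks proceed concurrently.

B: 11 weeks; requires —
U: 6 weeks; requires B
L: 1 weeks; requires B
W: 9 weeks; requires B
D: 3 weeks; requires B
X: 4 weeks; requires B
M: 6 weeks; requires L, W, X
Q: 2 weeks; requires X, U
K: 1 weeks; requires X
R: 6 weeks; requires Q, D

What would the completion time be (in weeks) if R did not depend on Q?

With the dependency in place, B→W→M = 11+9+6 = 26 sets the finish at 26 weeks.
Without Q→R, R's earliest start moves from 19 to 14.
The longest chain is now B→W→M = 11+9+6 = 26, so the project takes 26 weeks.

26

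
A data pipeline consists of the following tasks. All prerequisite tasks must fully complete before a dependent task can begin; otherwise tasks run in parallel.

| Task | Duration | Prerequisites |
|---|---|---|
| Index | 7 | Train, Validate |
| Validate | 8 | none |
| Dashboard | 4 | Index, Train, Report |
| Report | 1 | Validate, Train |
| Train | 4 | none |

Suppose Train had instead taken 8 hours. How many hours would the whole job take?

19

Critical path before the change: Validate→Index→Dashboard = 8+7+4 = 19 giving 19 hours.
The longest path through Train is only 15 hours, so Train has float 4.
No other chain overtakes it, so the finish is 19 hours.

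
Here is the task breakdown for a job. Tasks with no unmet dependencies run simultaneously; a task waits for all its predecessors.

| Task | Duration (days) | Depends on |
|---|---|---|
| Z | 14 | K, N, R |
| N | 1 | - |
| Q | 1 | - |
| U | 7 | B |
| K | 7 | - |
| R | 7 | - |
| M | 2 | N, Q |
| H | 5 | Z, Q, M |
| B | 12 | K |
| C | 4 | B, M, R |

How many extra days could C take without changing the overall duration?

3

Critical path: K→B→U = 7+12+7 = 26, so the finish is 26 days.
The longest chain containing C totals 23 days.
Slack of C = 22 − 19 = 3 days.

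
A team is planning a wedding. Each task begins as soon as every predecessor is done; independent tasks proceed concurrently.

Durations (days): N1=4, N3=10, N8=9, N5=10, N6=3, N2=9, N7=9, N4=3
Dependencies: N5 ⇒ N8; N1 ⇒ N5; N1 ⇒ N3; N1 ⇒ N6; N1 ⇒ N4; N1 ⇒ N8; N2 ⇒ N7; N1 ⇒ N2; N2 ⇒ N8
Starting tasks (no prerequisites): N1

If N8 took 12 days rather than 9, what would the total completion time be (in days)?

26

Critical path before the change: N1→N5→N8 = 4+10+9 = 23 giving 23 days.
N8 lies on that path, so at 12 days the path becomes 26 days.
The critical path is still N1→N5→N8; finish is now 26 days.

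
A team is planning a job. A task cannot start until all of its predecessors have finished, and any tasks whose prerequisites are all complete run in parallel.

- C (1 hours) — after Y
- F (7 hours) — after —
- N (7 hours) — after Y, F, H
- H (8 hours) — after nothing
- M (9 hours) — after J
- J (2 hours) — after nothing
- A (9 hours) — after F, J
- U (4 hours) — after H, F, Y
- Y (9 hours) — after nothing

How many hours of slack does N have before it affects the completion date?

0

F→A = 7+9 = 16 sets the makespan at 16 hours.
The longest chain containing N totals 16 hours.
So N can slip 16 − 16 = 0 hours.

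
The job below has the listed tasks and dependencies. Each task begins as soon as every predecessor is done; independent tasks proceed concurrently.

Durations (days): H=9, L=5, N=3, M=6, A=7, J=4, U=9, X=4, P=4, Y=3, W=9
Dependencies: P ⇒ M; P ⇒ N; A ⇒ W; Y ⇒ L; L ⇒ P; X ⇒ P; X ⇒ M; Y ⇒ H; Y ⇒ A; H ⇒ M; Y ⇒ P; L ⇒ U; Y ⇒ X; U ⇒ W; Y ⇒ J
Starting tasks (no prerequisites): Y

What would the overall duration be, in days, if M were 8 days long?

26

The binding path is Y→L→U→W = 3+5+9+9 = 26; finish at 26 days.
The longest path through M is only 18 days, so M has float 8.
That remains the longest chain; total 26 days.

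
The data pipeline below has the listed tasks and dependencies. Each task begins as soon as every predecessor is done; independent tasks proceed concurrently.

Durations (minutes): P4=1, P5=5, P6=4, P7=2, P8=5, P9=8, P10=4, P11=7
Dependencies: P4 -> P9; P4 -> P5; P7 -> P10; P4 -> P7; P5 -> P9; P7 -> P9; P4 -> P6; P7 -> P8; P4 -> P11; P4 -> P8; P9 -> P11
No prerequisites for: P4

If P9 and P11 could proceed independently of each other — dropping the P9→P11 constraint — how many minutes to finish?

Before: longest chain P4→P5→P9→P11 = 1+5+8+7 = 21, finish 21.
Without P9→P11, P11's earliest start moves from 14 to 1.
After: P4→P5→P9 = 1+5+8 = 14 → 14 minutes.

14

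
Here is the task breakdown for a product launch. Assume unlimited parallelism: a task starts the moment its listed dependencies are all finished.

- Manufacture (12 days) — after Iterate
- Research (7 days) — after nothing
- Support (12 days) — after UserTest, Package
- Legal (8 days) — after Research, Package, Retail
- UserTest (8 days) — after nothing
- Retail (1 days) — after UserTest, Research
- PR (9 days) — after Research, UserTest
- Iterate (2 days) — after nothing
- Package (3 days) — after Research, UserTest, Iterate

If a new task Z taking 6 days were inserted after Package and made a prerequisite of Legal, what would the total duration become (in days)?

25

Originally the job takes 23 days.
With Z inserted, Legal now waits for max(Research, Package, Retail, Z).
New critical path: UserTest→Package→Z→Legal = 8+3+6+8 = 25 ⇒ 25 days.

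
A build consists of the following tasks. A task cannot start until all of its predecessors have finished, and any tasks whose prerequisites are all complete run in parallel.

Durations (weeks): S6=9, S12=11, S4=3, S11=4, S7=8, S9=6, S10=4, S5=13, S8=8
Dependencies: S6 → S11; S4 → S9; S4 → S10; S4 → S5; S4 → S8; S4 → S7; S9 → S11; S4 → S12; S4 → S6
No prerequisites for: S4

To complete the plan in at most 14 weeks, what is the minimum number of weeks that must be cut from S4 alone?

2

Current finish: 16 weeks; target: 14.
S4 is on every critical path, so each week cut from S4 cuts the finish by one (this holds down to a finish of 14).
Need 16 − 14 = 2 weeks off S4 → S4 becomes 1 week, finish becomes 14.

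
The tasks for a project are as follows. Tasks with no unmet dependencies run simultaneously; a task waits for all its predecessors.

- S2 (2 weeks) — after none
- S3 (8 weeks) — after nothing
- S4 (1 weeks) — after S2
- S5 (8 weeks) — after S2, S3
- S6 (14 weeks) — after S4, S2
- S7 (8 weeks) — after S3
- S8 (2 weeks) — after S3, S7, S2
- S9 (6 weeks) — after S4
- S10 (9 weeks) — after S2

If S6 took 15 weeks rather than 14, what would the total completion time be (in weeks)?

18

Baseline: S3→S7→S8 = 8+8+2 = 18 → 18 weeks.
S6 is off the critical path — its longest chain is 17 weeks, giving 1 of slack.
New critical path: S2→S4→S6 = 2+1+15 = 18 ⇒ 18 weeks.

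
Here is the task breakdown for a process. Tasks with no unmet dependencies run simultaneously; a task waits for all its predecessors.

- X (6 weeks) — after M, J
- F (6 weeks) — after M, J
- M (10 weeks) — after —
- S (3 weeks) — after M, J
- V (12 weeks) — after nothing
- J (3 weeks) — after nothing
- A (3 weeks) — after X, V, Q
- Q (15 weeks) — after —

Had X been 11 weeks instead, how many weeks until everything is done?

24

Critical path before the change: M→X→A = 10+6+3 = 19 giving 19 weeks.
Since X is critical, the +5 change carries straight to that chain (now 24 weeks).
The critical path is still M→X→A; finish is now 24 weeks.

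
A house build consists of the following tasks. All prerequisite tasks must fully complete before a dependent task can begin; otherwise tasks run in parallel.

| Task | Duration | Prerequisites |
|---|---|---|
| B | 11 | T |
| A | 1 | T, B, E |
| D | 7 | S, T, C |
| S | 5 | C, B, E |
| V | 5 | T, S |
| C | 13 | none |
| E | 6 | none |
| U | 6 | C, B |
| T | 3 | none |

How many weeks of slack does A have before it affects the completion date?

11

Critical path: T→B→S→D = 3+11+5+7 = 26, so the finish is 26 weeks.
A finishes as early as 15 and must finish by 26.
Float = 26 − 15 = 11.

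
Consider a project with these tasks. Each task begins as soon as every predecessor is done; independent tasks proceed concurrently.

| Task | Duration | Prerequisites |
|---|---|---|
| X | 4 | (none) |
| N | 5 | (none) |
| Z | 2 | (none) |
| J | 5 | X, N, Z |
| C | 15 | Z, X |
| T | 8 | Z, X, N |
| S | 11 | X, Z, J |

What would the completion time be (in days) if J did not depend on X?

Original critical path: N→J→S = 5+5+11 = 21 ⇒ 21 days.
Dropping X→J doesn't change J's earliest start (5); another predecessor still binds.
The longest chain is now N→J→S = 5+5+11 = 21, so the job takes 21 days.

21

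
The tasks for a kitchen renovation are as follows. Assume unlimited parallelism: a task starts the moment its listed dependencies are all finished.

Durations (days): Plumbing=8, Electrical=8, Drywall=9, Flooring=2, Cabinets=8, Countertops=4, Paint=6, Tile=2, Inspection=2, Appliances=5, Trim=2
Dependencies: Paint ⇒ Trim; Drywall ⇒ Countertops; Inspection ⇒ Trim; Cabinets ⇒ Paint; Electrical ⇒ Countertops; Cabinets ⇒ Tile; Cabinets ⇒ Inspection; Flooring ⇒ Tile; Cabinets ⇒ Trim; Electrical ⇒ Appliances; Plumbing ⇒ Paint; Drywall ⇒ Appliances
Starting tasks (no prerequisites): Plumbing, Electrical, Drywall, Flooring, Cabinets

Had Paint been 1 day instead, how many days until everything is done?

14

The binding path is Plumbing→Paint→Trim = 8+6+2 = 16; finish at 16 days.
Paint is on the critical path; changing it to 1 makes that path 11 days.
The binding chain switches to Drywall→Appliances = 9+5 = 14; finish 14 days.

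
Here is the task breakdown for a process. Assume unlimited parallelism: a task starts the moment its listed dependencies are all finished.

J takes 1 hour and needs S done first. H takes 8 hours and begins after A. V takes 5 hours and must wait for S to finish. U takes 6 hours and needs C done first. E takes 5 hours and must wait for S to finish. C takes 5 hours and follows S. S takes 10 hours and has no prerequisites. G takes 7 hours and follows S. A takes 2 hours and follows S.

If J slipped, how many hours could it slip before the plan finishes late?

10

S→C→U = 10+5+6 = 21 sets the makespan at 21 hours.
Longest path through J: 11 hours (earliest finish 11, latest finish 21).
Float = 21 − 11 = 10.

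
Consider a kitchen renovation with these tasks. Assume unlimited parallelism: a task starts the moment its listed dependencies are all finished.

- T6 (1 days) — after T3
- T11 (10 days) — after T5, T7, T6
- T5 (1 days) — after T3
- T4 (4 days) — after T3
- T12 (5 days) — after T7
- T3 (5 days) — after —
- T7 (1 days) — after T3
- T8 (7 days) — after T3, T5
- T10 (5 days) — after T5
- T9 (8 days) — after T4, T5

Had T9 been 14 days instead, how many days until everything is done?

23

Critical path before the change: T3→T4→T9 = 5+4+8 = 17 giving 17 days.
T9 is on the critical path; changing it to 14 makes that path 23 days.
No other chain overtakes it, so the finish is 23 days.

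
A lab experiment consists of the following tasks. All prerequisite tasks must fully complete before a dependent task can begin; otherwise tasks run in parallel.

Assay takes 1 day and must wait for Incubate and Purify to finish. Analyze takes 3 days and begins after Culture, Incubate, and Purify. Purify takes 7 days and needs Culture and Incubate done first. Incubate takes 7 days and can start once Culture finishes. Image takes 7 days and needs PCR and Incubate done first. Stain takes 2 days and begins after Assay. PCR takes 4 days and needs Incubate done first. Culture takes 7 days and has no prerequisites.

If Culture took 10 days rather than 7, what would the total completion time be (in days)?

Actual critical path: Culture→Incubate→PCR→Image = 7+7+4+7 = 25 ⇒ 25 days.
Culture is on the critical path; changing it to 10 makes that path 28 days.
No other chain overtakes it, so the finish is 28 days.

28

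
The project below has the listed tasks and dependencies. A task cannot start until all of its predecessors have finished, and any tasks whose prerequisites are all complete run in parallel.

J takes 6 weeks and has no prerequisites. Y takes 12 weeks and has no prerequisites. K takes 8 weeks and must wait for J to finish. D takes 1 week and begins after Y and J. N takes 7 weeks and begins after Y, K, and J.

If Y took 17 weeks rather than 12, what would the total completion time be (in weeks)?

Critical path before the change: J→K→N = 6+8+7 = 21 giving 21 weeks.
The longest path through Y is only 19 weeks, so Y has float 2.
The binding chain switches to Y→N = 17+7 = 24; finish 24 weeks.

24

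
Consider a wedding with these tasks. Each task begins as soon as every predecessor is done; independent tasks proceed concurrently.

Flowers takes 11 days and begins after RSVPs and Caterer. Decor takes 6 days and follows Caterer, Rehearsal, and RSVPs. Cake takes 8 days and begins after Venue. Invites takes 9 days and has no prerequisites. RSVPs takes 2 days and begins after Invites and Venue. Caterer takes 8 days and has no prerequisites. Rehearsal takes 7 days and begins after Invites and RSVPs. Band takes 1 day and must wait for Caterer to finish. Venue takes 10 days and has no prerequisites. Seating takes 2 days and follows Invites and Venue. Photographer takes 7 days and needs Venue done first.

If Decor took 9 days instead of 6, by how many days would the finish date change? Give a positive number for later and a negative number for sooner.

As given, the longest chain is Venue→RSVPs→Rehearsal→Decor = 10+2+7+6 = 25, so the finish is 25 days.
Since Decor is critical, the +3 change carries straight to that chain (now 28 days).
No other chain overtakes it, so the finish is 28 days.
Change in finish: 28 − 25 = +3 days.

3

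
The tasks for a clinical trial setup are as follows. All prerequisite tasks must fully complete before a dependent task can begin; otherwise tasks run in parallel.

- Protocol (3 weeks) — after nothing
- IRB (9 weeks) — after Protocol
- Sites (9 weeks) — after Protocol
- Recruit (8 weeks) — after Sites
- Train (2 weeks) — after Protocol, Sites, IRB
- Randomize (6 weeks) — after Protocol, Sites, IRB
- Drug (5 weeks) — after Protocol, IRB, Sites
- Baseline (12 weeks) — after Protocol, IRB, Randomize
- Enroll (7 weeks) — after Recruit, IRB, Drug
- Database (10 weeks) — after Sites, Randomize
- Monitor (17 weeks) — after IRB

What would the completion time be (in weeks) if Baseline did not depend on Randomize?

29

Before: longest chain Protocol→IRB→Randomize→Baseline = 3+9+6+12 = 30, finish 30.
Without Randomize→Baseline, Baseline's earliest start moves from 18 to 12.
After: Protocol→IRB→Monitor = 3+9+17 = 29 → 29 weeks.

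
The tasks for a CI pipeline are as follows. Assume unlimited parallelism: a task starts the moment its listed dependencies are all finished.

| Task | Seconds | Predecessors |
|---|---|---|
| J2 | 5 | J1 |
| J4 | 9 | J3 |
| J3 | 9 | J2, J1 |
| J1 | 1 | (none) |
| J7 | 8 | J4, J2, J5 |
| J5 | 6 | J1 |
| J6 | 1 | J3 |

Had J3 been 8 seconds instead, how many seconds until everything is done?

31

The binding path is J1→J2→J3→J4→J7 = 1+5+9+9+8 = 32; finish at 32 seconds.
J3 lies on that path, so at 8 seconds the path becomes 31 seconds.
No other chain overtakes it, so the finish is 31 seconds.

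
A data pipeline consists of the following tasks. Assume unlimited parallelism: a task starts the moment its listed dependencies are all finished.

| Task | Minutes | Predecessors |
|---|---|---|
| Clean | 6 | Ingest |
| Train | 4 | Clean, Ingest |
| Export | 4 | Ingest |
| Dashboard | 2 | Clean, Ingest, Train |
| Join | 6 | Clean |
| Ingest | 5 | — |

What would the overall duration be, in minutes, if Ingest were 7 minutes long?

19

Critical path before the change: Ingest→Clean→Join = 5+6+6 = 17 giving 17 minutes.
Ingest lies on that path, so at 7 minutes the path becomes 19 minutes.
That remains the longest chain; total 19 minutes.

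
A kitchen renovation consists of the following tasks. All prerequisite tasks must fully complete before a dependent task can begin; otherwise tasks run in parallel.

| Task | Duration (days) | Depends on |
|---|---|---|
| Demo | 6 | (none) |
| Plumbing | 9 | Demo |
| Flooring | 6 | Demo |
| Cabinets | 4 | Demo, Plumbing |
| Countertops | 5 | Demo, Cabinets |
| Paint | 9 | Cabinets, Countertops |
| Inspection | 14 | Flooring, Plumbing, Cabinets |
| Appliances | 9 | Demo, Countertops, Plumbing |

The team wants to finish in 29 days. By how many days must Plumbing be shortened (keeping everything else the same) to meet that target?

Current finish: 33 days; target: 29.
Plumbing is on every critical path, so each day cut from Plumbing cuts the finish by one (this holds down to a finish of 26).
Need 33 − 29 = 4 days off Plumbing → Plumbing becomes 5 days, finish becomes 29.

4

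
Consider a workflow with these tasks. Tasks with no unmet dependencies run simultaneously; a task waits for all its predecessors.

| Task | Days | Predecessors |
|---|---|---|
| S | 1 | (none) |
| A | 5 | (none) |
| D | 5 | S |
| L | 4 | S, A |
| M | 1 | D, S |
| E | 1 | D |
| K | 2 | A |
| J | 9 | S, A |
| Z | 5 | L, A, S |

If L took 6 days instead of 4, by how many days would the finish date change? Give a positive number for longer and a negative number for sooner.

Baseline: A→L→Z = 5+4+5 = 14 → 14 days.
Since L is critical, the +2 change carries straight to that chain (now 16 days).
No other chain overtakes it, so the finish is 16 days.
Change in finish: 16 − 14 = +2 days.

2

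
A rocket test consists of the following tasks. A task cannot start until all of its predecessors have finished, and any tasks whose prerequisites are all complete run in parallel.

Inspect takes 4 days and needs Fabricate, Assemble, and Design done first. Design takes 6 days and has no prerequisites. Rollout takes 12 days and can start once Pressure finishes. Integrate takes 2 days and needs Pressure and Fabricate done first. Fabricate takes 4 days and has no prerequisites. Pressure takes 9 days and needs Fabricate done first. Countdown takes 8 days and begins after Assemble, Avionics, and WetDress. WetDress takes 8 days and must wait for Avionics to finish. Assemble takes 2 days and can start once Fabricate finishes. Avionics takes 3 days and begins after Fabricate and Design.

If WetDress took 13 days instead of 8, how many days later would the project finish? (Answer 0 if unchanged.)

5

As given, the longest chain is Design→Avionics→WetDress→Countdown = 6+3+8+8 = 25, so the finish is 25 days.
WetDress lies on that path, so at 13 days the path becomes 30 days.
No other chain overtakes it, so the finish is 30 days.
Change in finish: 30 − 25 = +5 days.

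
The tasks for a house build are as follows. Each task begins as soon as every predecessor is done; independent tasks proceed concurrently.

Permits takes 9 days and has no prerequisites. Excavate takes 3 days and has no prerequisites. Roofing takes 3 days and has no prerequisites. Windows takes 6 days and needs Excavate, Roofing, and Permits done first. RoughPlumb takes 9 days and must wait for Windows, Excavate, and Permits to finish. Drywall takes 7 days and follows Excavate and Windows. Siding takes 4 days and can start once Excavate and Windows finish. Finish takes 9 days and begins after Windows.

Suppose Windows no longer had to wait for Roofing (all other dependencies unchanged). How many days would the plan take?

24

Original critical path: Permits→Windows→RoughPlumb = 9+6+9 = 24 ⇒ 24 days.
Dropping Roofing→Windows doesn't change Windows's earliest start (9); another predecessor still binds.
New critical path: Permits→Windows→RoughPlumb = 9+6+9 = 24 ⇒ 24 days.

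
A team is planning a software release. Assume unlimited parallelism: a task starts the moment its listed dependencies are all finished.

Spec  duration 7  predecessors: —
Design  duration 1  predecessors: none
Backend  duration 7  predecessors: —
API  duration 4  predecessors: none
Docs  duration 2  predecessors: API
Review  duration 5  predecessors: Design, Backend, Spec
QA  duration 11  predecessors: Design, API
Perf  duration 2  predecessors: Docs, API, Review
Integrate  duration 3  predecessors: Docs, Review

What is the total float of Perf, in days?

Spec→Review→Integrate = 7+5+3 = 15 sets the makespan at 15 days.
Perf finishes as early as 14 and must finish by 15.
So Perf can slip 15 − 14 = 1 day.

1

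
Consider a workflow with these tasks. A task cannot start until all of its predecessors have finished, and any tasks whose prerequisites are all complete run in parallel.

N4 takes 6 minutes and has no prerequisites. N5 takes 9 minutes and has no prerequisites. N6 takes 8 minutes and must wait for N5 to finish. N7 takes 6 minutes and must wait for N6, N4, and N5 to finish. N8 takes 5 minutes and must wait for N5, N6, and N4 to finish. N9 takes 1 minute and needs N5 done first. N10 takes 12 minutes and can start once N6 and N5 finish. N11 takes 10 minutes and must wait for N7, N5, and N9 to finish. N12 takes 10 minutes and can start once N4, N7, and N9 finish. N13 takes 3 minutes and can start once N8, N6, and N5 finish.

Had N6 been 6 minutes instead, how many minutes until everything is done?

Critical path before the change: N5→N6→N7→N11 = 9+8+6+10 = 33 giving 33 minutes.
N6 is on the critical path; changing it to 6 makes that path 31 minutes.
No other chain overtakes it, so the finish is 31 minutes.

31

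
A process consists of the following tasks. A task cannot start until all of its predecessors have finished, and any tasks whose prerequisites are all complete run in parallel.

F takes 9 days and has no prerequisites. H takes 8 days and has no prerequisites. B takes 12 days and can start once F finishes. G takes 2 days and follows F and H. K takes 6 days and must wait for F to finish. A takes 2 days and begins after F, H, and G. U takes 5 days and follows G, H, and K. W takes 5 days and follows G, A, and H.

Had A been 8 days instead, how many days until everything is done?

24

Baseline: F→B = 9+12 = 21 → 21 days.
A has 3 days of float (longest path through it is 18).
New critical path: F→G→A→W = 9+2+8+5 = 24 ⇒ 24 days.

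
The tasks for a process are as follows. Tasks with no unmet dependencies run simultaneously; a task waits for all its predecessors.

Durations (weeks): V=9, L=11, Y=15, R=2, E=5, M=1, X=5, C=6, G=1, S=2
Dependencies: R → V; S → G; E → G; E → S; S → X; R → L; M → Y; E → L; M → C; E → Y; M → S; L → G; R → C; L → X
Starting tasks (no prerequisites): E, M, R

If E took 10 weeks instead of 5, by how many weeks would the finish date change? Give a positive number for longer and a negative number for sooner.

The binding path is E→L→X = 5+11+5 = 21; finish at 21 weeks.
E is on the critical path; changing it to 10 makes that path 26 weeks.
No other chain overtakes it, so the finish is 26 weeks.
Change in finish: 26 − 21 = +5 weeks.

5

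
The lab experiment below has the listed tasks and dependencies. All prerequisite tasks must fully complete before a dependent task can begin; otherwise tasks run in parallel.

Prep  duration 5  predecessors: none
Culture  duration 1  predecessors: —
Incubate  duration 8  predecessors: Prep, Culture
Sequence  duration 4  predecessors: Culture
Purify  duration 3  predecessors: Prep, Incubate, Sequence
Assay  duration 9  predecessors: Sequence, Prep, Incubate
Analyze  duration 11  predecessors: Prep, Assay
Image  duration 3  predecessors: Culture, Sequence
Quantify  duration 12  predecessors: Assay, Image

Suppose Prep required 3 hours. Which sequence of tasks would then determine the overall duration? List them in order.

Actual critical path: Prep→Incubate→Assay→Quantify = 5+8+9+12 = 34 ⇒ 34 hours.
Prep lies on that path, so at 3 hours the path becomes 32 hours.
The critical path is still Prep→Incubate→Assay→Quantify; finish is now 32 hours.

Prep, Incubate, Assay, Quantify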